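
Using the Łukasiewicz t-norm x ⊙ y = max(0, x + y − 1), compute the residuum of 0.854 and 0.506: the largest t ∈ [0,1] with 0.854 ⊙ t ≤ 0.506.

0.652

The residuum of the Łukasiewicz t-norm gives the supremum: min(1, 1 − 0.854 + 0.506).
1 − 0.854 + 0.506 = 0.652, so t = min(1, 0.652) = 0.652.
Check: 0.854 ⊙ 0.652 = max(0, 0.506) = 0.506 ≤ 0.506.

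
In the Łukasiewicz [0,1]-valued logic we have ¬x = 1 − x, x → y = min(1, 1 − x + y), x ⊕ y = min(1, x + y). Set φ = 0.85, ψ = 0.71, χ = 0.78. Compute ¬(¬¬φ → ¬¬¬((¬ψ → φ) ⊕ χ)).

0.85

¬φ = 1 − 0.85 = 0.15
¬¬φ = 1 − 0.15 = 0.85
¬ψ = 1 − 0.71 = 0.29
¬ψ → φ = min(1, 1 − 0.29 + 0.85) = min(1, 1.56) = 1.00
(¬ψ → φ) ⊕ χ = min(1, 1.00 + 0.78) = min(1, 1.78) = 1.00
¬((¬ψ → φ) ⊕ χ) = 1 − 1.00 = 0.00
¬¬((¬ψ → φ) ⊕ χ) = 1 − 0.00 = 1.00
¬¬¬((¬ψ → φ) ⊕ χ) = 1 − 1.00 = 0.00
¬¬φ → ¬¬¬((¬ψ → φ) ⊕ χ) = min(1, 1 − 0.85 + 0.00) = min(1, 0.15) = 0.15
¬(¬¬φ → ¬¬¬((¬ψ → φ) ⊕ χ)) = 1 − 0.15 = 0.85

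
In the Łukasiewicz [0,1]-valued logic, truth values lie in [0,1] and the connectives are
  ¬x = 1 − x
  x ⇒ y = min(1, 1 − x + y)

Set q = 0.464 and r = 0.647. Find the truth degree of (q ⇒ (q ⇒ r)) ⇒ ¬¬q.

0.464

q ⇒ r = min(1, 1 − 0.464 + 0.647) = min(1, 1.183) = 1.000
q ⇒ (q ⇒ r) = min(1, 1 − 0.464 + 1.000) = min(1, 1.536) = 1.000
¬q = 1 − 0.464 = 0.536
¬¬q = 1 − 0.536 = 0.464
(q ⇒ (q ⇒ r)) ⇒ ¬¬q = min(1, 1 − 1.000 + 0.464) = min(1, 0.464) = 0.464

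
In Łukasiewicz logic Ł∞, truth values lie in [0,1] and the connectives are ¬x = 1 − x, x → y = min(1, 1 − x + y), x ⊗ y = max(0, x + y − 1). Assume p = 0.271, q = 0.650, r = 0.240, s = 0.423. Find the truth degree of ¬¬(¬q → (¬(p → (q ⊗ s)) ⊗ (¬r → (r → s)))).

0.848

¬q = 1 − 0.650 = 0.350
q ⊗ s = max(0, 0.650 + 0.423 − 1) = max(0, 0.073) = 0.073
p → (q ⊗ s) = min(1, 1 − 0.271 + 0.073) = min(1, 0.802) = 0.802
¬(p → (q ⊗ s)) = 1 − 0.802 = 0.198
¬r = 1 − 0.240 = 0.760
r → s = min(1, 1 − 0.240 + 0.423) = min(1, 1.183) = 1.000
¬r → (r → s) = min(1, 1 − 0.760 + 1.000) = min(1, 1.240) = 1.000
¬(p → (q ⊗ s)) ⊗ (¬r → (r → s)) = max(0, 0.198 + 1.000 − 1) = max(0, 0.198) = 0.198
¬q → (¬(p → (q ⊗ s)) ⊗ (¬r → (r → s))) = min(1, 1 − 0.350 + 0.198) = min(1, 0.848) = 0.848
¬(¬q → (¬(p → (q ⊗ s)) ⊗ (¬r → (r → s)))) = 1 − 0.848 = 0.152
¬¬(¬q → (¬(p → (q ⊗ s)) ⊗ (¬r → (r → s)))) = 1 − 0.152 = 0.848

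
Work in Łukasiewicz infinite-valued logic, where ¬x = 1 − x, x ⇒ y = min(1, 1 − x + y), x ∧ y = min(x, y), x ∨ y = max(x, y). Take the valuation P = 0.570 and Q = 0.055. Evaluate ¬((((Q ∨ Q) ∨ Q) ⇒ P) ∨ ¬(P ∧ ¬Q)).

Q ∨ Q = max(0.055, 0.055) = 0.055
(Q ∨ Q) ∨ Q = max(0.055, 0.055) = 0.055
((Q ∨ Q) ∨ Q) ⇒ P = min(1, 1 − 0.055 + 0.570) = min(1, 1.515) = 1.000
¬Q = 1 − 0.055 = 0.945
P ∧ ¬Q = min(0.570, 0.945) = 0.570
¬(P ∧ ¬Q) = 1 − 0.570 = 0.430
(((Q ∨ Q) ∨ Q) ⇒ P) ∨ ¬(P ∧ ¬Q) = max(1.000, 0.430) = 1.000
¬((((Q ∨ Q) ∨ Q) ⇒ P) ∨ ¬(P ∧ ¬Q)) = 1 − 1.000 = 0.000

0.000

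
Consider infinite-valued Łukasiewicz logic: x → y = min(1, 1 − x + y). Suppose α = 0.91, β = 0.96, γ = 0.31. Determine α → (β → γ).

β → γ = min(1, 1 − 0.96 + 0.31) = min(1, 0.35) = 0.35
α → (β → γ) = min(1, 1 − 0.91 + 0.35) = min(1, 0.44) = 0.44

0.44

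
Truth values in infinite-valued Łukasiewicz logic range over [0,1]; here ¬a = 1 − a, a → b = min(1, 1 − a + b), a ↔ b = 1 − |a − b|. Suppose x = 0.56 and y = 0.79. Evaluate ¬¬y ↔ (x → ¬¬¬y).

0.86

¬y = 1 − 0.79 = 0.21
¬¬y = 1 − 0.21 = 0.79
¬¬¬y = 1 − 0.79 = 0.21
x → ¬¬¬y = min(1, 1 − 0.56 + 0.21) = min(1, 0.65) = 0.65
¬¬y ↔ (x → ¬¬¬y) = 1 − |0.79 − 0.65| = 1 − 0.14 = 0.86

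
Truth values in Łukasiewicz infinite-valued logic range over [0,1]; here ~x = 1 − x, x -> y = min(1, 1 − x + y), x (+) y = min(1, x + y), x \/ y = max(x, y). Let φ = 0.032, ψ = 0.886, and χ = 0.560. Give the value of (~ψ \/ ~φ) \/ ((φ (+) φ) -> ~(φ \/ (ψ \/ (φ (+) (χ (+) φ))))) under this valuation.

1.000

~ψ = 1 − 0.886 = 0.114
~φ = 1 − 0.032 = 0.968
~ψ \/ ~φ = max(0.114, 0.968) = 0.968
φ (+) φ = min(1, 0.032 + 0.032) = min(1, 0.064) = 0.064
χ (+) φ = min(1, 0.560 + 0.032) = min(1, 0.592) = 0.592
φ (+) (χ (+) φ) = min(1, 0.032 + 0.592) = min(1, 0.624) = 0.624
ψ \/ (φ (+) (χ (+) φ)) = max(0.886, 0.624) = 0.886
φ \/ (ψ \/ (φ (+) (χ (+) φ))) = max(0.032, 0.886) = 0.886
~(φ \/ (ψ \/ (φ (+) (χ (+) φ)))) = 1 − 0.886 = 0.114
(φ (+) φ) -> ~(φ \/ (ψ \/ (φ (+) (χ (+) φ)))) = min(1, 1 − 0.064 + 0.114) = min(1, 1.050) = 1.000
(~ψ \/ ~φ) \/ ((φ (+) φ) -> ~(φ \/ (ψ \/ (φ (+) (χ (+) φ))))) = max(0.968, 1.000) = 1.000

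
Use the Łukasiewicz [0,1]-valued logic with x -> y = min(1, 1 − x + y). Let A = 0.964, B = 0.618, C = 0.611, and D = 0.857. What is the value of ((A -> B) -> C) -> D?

0.900

A -> B = min(1, 1 − 0.964 + 0.618) = min(1, 0.654) = 0.654
(A -> B) -> C = min(1, 1 − 0.654 + 0.611) = min(1, 0.957) = 0.957
((A -> B) -> C) -> D = min(1, 1 − 0.957 + 0.857) = min(1, 0.900) = 0.900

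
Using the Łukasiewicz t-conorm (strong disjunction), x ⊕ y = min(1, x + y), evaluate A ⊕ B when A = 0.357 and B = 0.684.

A ⊕ B = min(1, 0.357 + 0.684) = min(1, 1.041) = 1.000
For comparison, the Gödel t-conorm max(x, y) would give 0.684.

1.000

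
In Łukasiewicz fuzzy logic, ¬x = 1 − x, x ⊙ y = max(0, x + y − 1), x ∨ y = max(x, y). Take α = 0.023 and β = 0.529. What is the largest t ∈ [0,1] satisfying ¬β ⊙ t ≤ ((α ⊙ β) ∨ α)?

¬β = 1 − 0.529 = 0.471
So the left factor is ¬β = 0.471.
α ⊙ β = max(0, 0.023 + 0.529 − 1) = max(0, -0.448) = 0.000
(α ⊙ β) ∨ α = max(0.000, 0.023) = 0.023
So the right-hand bound is (α ⊙ β) ∨ α = 0.023.
The residuum of the Łukasiewicz t-norm gives the supremum: min(1, 1 − 0.471 + 0.023).
1 − 0.471 + 0.023 = 0.552, so t = min(1, 0.552) = 0.552.
Check: 0.471 ⊙ 0.552 = max(0, 0.023) = 0.023 ≤ 0.023.

0.552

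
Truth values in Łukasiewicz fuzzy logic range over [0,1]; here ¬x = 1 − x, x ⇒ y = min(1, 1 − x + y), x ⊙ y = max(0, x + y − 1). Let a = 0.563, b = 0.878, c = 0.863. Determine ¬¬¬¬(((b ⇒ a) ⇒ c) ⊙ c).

b ⇒ a = min(1, 1 − 0.878 + 0.563) = min(1, 0.685) = 0.685
(b ⇒ a) ⇒ c = min(1, 1 − 0.685 + 0.863) = min(1, 1.178) = 1.000
((b ⇒ a) ⇒ c) ⊙ c = max(0, 1.000 + 0.863 − 1) = max(0, 0.863) = 0.863
¬(((b ⇒ a) ⇒ c) ⊙ c) = 1 − 0.863 = 0.137
¬¬(((b ⇒ a) ⇒ c) ⊙ c) = 1 − 0.137 = 0.863
¬¬¬(((b ⇒ a) ⇒ c) ⊙ c) = 1 − 0.863 = 0.137
¬¬¬¬(((b ⇒ a) ⇒ c) ⊙ c) = 1 − 0.137 = 0.863

0.863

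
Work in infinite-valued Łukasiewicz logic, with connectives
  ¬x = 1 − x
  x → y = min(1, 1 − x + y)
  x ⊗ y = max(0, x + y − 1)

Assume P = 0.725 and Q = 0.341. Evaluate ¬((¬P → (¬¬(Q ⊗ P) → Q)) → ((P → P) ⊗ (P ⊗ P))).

0.550

¬P = 1 − 0.725 = 0.275
Q ⊗ P = max(0, 0.341 + 0.725 − 1) = max(0, 0.066) = 0.066
¬(Q ⊗ P) = 1 − 0.066 = 0.934
¬¬(Q ⊗ P) = 1 − 0.934 = 0.066
¬¬(Q ⊗ P) → Q = min(1, 1 − 0.066 + 0.341) = min(1, 1.275) = 1.000
¬P → (¬¬(Q ⊗ P) → Q) = min(1, 1 − 0.275 + 1.000) = min(1, 1.725) = 1.000
P → P = min(1, 1 − 0.725 + 0.725) = min(1, 1.000) = 1.000
P ⊗ P = max(0, 0.725 + 0.725 − 1) = max(0, 0.450) = 0.450
(P → P) ⊗ (P ⊗ P) = max(0, 1.000 + 0.450 − 1) = max(0, 0.450) = 0.450
(¬P → (¬¬(Q ⊗ P) → Q)) → ((P → P) ⊗ (P ⊗ P)) = min(1, 1 − 1.000 + 0.450) = min(1, 0.450) = 0.450
¬((¬P → (¬¬(Q ⊗ P) → Q)) → ((P → P) ⊗ (P ⊗ P))) = 1 − 0.450 = 0.550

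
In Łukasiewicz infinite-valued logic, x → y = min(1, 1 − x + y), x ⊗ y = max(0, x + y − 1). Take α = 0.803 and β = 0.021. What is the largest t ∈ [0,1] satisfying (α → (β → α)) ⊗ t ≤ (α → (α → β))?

0.415

β → α = min(1, 1 − 0.021 + 0.803) = min(1, 1.782) = 1.000
α → (β → α) = min(1, 1 − 0.803 + 1.000) = min(1, 1.197) = 1.000
So the left factor is α → (β → α) = 1.000.
α → β = min(1, 1 − 0.803 + 0.021) = min(1, 0.218) = 0.218
α → (α → β) = min(1, 1 − 0.803 + 0.218) = min(1, 0.415) = 0.415
So the right-hand bound is α → (α → β) = 0.415.
The residuum of the Łukasiewicz t-norm gives the supremum: min(1, 1 − 1.000 + 0.415).
1 − 1.000 + 0.415 = 0.415, so t = min(1, 0.415) = 0.415.
Check: 1.000 ⊗ 0.415 = max(0, 0.415) = 0.415 ≤ 0.415.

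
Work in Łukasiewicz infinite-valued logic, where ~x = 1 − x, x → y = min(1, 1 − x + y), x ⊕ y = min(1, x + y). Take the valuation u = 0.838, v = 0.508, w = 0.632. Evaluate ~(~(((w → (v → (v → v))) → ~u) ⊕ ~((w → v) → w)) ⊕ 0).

0.406

v → v = min(1, 1 − 0.508 + 0.508) = min(1, 1.000) = 1.000
v → (v → v) = min(1, 1 − 0.508 + 1.000) = min(1, 1.492) = 1.000
w → (v → (v → v)) = min(1, 1 − 0.632 + 1.000) = min(1, 1.368) = 1.000
~u = 1 − 0.838 = 0.162
(w → (v → (v → v))) → ~u = min(1, 1 − 1.000 + 0.162) = min(1, 0.162) = 0.162
w → v = min(1, 1 − 0.632 + 0.508) = min(1, 0.876) = 0.876
(w → v) → w = min(1, 1 − 0.876 + 0.632) = min(1, 0.756) = 0.756
~((w → v) → w) = 1 − 0.756 = 0.244
((w → (v → (v → v))) → ~u) ⊕ ~((w → v) → w) = min(1, 0.162 + 0.244) = min(1, 0.406) = 0.406
~(((w → (v → (v → v))) → ~u) ⊕ ~((w → v) → w)) = 1 − 0.406 = 0.594
~(((w → (v → (v → v))) → ~u) ⊕ ~((w → v) → w)) ⊕ 0 = min(1, 0.594 + 0.000) = min(1, 0.594) = 0.594
~(~(((w → (v → (v → v))) → ~u) ⊕ ~((w → v) → w)) ⊕ 0) = 1 − 0.594 = 0.406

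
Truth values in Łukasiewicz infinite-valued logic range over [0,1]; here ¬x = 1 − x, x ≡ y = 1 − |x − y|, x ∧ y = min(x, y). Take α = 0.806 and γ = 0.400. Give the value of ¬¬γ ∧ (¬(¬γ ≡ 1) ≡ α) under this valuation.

0.400

¬γ = 1 − 0.400 = 0.600
¬¬γ = 1 − 0.600 = 0.400
¬γ ≡ 1 = 1 − |0.600 − 1.000| = 1 − 0.400 = 0.600
¬(¬γ ≡ 1) = 1 − 0.600 = 0.400
¬(¬γ ≡ 1) ≡ α = 1 − |0.400 − 0.806| = 1 − 0.406 = 0.594
¬¬γ ∧ (¬(¬γ ≡ 1) ≡ α) = min(0.400, 0.594) = 0.400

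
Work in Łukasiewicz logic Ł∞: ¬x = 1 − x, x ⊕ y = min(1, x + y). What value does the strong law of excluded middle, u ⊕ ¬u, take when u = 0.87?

¬u = 1 − 0.87 = 0.13
u ⊕ ¬u = min(1, 0.87 + 0.13) = min(1, 1.00) = 1.00
(As expected: always 1 in Ł∞ since a ⊕ (1−a) = 1.)

1.00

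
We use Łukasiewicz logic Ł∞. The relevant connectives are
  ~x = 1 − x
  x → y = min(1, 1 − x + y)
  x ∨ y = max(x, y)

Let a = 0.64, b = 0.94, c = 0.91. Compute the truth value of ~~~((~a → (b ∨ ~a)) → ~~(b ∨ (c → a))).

~a = 1 − 0.64 = 0.36
b ∨ ~a = max(0.94, 0.36) = 0.94
~a → (b ∨ ~a) = min(1, 1 − 0.36 + 0.94) = min(1, 1.58) = 1.00
c → a = min(1, 1 − 0.91 + 0.64) = min(1, 0.73) = 0.73
b ∨ (c → a) = max(0.94, 0.73) = 0.94
~(b ∨ (c → a)) = 1 − 0.94 = 0.06
~~(b ∨ (c → a)) = 1 − 0.06 = 0.94
(~a → (b ∨ ~a)) → ~~(b ∨ (c → a)) = min(1, 1 − 1.00 + 0.94) = min(1, 0.94) = 0.94
~((~a → (b ∨ ~a)) → ~~(b ∨ (c → a))) = 1 − 0.94 = 0.06
~~((~a → (b ∨ ~a)) → ~~(b ∨ (c → a))) = 1 − 0.06 = 0.94
~~~((~a → (b ∨ ~a)) → ~~(b ∨ (c → a))) = 1 − 0.94 = 0.06

0.06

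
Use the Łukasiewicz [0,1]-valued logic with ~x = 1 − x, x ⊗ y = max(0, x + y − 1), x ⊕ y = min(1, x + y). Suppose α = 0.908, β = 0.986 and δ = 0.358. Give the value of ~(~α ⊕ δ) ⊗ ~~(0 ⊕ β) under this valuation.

~α = 1 − 0.908 = 0.092
~α ⊕ δ = min(1, 0.092 + 0.358) = min(1, 0.450) = 0.450
~(~α ⊕ δ) = 1 − 0.450 = 0.550
0 ⊕ β = min(1, 0.000 + 0.986) = min(1, 0.986) = 0.986
~(0 ⊕ β) = 1 − 0.986 = 0.014
~~(0 ⊕ β) = 1 − 0.014 = 0.986
~(~α ⊕ δ) ⊗ ~~(0 ⊕ β) = max(0, 0.550 + 0.986 − 1) = max(0, 0.536) = 0.536

0.536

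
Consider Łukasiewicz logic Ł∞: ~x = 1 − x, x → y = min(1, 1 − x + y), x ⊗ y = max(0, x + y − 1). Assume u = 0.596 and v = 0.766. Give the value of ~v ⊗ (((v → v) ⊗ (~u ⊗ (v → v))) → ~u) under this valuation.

~v = 1 − 0.766 = 0.234
v → v = min(1, 1 − 0.766 + 0.766) = min(1, 1.000) = 1.000
~u = 1 − 0.596 = 0.404
~u ⊗ (v → v) = max(0, 0.404 + 1.000 − 1) = max(0, 0.404) = 0.404
(v → v) ⊗ (~u ⊗ (v → v)) = max(0, 1.000 + 0.404 − 1) = max(0, 0.404) = 0.404
((v → v) ⊗ (~u ⊗ (v → v))) → ~u = min(1, 1 − 0.404 + 0.404) = min(1, 1.000) = 1.000
~v ⊗ (((v → v) ⊗ (~u ⊗ (v → v))) → ~u) = max(0, 0.234 + 1.000 − 1) = max(0, 0.234) = 0.234

0.234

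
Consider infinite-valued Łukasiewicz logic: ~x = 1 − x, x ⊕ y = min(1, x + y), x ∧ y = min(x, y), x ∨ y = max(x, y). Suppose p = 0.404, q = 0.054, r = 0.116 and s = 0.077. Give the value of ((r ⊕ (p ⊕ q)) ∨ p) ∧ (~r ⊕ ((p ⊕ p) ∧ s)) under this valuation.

0.574

p ⊕ q = min(1, 0.404 + 0.054) = min(1, 0.458) = 0.458
r ⊕ (p ⊕ q) = min(1, 0.116 + 0.458) = min(1, 0.574) = 0.574
(r ⊕ (p ⊕ q)) ∨ p = max(0.574, 0.404) = 0.574
~r = 1 − 0.116 = 0.884
p ⊕ p = min(1, 0.404 + 0.404) = min(1, 0.808) = 0.808
(p ⊕ p) ∧ s = min(0.808, 0.077) = 0.077
~r ⊕ ((p ⊕ p) ∧ s) = min(1, 0.884 + 0.077) = min(1, 0.961) = 0.961
((r ⊕ (p ⊕ q)) ∨ p) ∧ (~r ⊕ ((p ⊕ p) ∧ s)) = min(0.574, 0.961) = 0.574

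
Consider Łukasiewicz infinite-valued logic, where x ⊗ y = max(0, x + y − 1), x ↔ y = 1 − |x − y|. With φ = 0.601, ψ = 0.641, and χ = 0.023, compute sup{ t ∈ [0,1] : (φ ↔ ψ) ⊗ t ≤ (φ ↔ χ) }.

0.462

φ ↔ ψ = 1 − |0.601 − 0.641| = 1 − 0.040 = 0.960
So the left factor is φ ↔ ψ = 0.960.
φ ↔ χ = 1 − |0.601 − 0.023| = 1 − 0.578 = 0.422
So the right-hand bound is φ ↔ χ = 0.422.
The residuum of the Łukasiewicz t-norm gives the supremum: min(1, 1 − 0.960 + 0.422).
1 − 0.960 + 0.422 = 0.462, so t = min(1, 0.462) = 0.462.
Check: 0.960 ⊗ 0.462 = max(0, 0.422) = 0.422 ≤ 0.422.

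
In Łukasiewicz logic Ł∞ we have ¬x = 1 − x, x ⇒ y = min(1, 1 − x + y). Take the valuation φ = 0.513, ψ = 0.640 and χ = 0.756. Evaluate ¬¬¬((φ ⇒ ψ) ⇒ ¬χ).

φ ⇒ ψ = min(1, 1 − 0.513 + 0.640) = min(1, 1.127) = 1.000
¬χ = 1 − 0.756 = 0.244
(φ ⇒ ψ) ⇒ ¬χ = min(1, 1 − 1.000 + 0.244) = min(1, 0.244) = 0.244
¬((φ ⇒ ψ) ⇒ ¬χ) = 1 − 0.244 = 0.756
¬¬((φ ⇒ ψ) ⇒ ¬χ) = 1 − 0.756 = 0.244
¬¬¬((φ ⇒ ψ) ⇒ ¬χ) = 1 − 0.244 = 0.756

0.756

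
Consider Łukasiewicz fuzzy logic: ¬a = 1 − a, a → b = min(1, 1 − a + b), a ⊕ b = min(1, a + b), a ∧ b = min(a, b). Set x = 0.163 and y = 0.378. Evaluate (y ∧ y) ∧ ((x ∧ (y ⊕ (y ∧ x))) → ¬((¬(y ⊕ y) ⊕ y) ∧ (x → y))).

0.378

y ∧ y = min(0.378, 0.378) = 0.378
y ∧ x = min(0.378, 0.163) = 0.163
y ⊕ (y ∧ x) = min(1, 0.378 + 0.163) = min(1, 0.541) = 0.541
x ∧ (y ⊕ (y ∧ x)) = min(0.163, 0.541) = 0.163
y ⊕ y = min(1, 0.378 + 0.378) = min(1, 0.756) = 0.756
¬(y ⊕ y) = 1 − 0.756 = 0.244
¬(y ⊕ y) ⊕ y = min(1, 0.244 + 0.378) = min(1, 0.622) = 0.622
x → y = min(1, 1 − 0.163 + 0.378) = min(1, 1.215) = 1.000
(¬(y ⊕ y) ⊕ y) ∧ (x → y) = min(0.622, 1.000) = 0.622
¬((¬(y ⊕ y) ⊕ y) ∧ (x → y)) = 1 − 0.622 = 0.378
(x ∧ (y ⊕ (y ∧ x))) → ¬((¬(y ⊕ y) ⊕ y) ∧ (x → y)) = min(1, 1 − 0.163 + 0.378) = min(1, 1.215) = 1.000
(y ∧ y) ∧ ((x ∧ (y ⊕ (y ∧ x))) → ¬((¬(y ⊕ y) ⊕ y) ∧ (x → y))) = min(0.378, 1.000) = 0.378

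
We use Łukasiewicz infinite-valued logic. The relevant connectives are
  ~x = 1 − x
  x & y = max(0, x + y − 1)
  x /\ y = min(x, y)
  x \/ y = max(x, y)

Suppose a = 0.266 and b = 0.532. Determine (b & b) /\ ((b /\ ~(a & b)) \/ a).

b & b = max(0, 0.532 + 0.532 − 1) = max(0, 0.064) = 0.064
a & b = max(0, 0.266 + 0.532 − 1) = max(0, -0.202) = 0.000
~(a & b) = 1 − 0.000 = 1.000
b /\ ~(a & b) = min(0.532, 1.000) = 0.532
(b /\ ~(a & b)) \/ a = max(0.532, 0.266) = 0.532
(b & b) /\ ((b /\ ~(a & b)) \/ a) = min(0.064, 0.532) = 0.064

0.064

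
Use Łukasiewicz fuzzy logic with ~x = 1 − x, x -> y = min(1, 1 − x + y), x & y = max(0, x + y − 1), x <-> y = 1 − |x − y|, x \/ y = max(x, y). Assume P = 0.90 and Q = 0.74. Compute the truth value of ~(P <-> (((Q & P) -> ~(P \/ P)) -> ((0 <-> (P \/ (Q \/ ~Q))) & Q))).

Q & P = max(0, 0.74 + 0.90 − 1) = max(0, 0.64) = 0.64
P \/ P = max(0.90, 0.90) = 0.90
~(P \/ P) = 1 − 0.90 = 0.10
(Q & P) -> ~(P \/ P) = min(1, 1 − 0.64 + 0.10) = min(1, 0.46) = 0.46
~Q = 1 − 0.74 = 0.26
Q \/ ~Q = max(0.74, 0.26) = 0.74
P \/ (Q \/ ~Q) = max(0.90, 0.74) = 0.90
0 <-> (P \/ (Q \/ ~Q)) = 1 − |0.00 − 0.90| = 1 − 0.90 = 0.10
(0 <-> (P \/ (Q \/ ~Q))) & Q = max(0, 0.10 + 0.74 − 1) = max(0, -0.16) = 0.00
((Q & P) -> ~(P \/ P)) -> ((0 <-> (P \/ (Q \/ ~Q))) & Q) = min(1, 1 − 0.46 + 0.00) = min(1, 0.54) = 0.54
P <-> (((Q & P) -> ~(P \/ P)) -> ((0 <-> (P \/ (Q \/ ~Q))) & Q)) = 1 − |0.90 − 0.54| = 1 − 0.36 = 0.64
~(P <-> (((Q & P) -> ~(P \/ P)) -> ((0 <-> (P \/ (Q \/ ~Q))) & Q))) = 1 − 0.64 = 0.36

0.36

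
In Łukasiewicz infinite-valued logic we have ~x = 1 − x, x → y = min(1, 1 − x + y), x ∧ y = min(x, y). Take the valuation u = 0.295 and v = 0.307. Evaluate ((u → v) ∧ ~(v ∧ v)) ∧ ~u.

0.693

u → v = min(1, 1 − 0.295 + 0.307) = min(1, 1.012) = 1.000
v ∧ v = min(0.307, 0.307) = 0.307
~(v ∧ v) = 1 − 0.307 = 0.693
(u → v) ∧ ~(v ∧ v) = min(1.000, 0.693) = 0.693
~u = 1 − 0.295 = 0.705
((u → v) ∧ ~(v ∧ v)) ∧ ~u = min(0.693, 0.705) = 0.693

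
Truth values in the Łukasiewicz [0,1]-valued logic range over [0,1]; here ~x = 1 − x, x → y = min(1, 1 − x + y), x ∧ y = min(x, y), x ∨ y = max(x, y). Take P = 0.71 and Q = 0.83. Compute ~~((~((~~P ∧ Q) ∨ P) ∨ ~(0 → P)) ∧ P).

0.29

~P = 1 − 0.71 = 0.29
~~P = 1 − 0.29 = 0.71
~~P ∧ Q = min(0.71, 0.83) = 0.71
(~~P ∧ Q) ∨ P = max(0.71, 0.71) = 0.71
~((~~P ∧ Q) ∨ P) = 1 − 0.71 = 0.29
0 → P = min(1, 1 − 0.00 + 0.71) = min(1, 1.71) = 1.00
~(0 → P) = 1 − 1.00 = 0.00
~((~~P ∧ Q) ∨ P) ∨ ~(0 → P) = max(0.29, 0.00) = 0.29
(~((~~P ∧ Q) ∨ P) ∨ ~(0 → P)) ∧ P = min(0.29, 0.71) = 0.29
~((~((~~P ∧ Q) ∨ P) ∨ ~(0 → P)) ∧ P) = 1 − 0.29 = 0.71
~~((~((~~P ∧ Q) ∨ P) ∨ ~(0 → P)) ∧ P) = 1 − 0.71 = 0.29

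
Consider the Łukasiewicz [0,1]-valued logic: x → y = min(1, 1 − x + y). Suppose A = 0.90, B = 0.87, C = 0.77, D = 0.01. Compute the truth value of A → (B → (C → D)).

0.47

C → D = min(1, 1 − 0.77 + 0.01) = min(1, 0.24) = 0.24
B → (C → D) = min(1, 1 − 0.87 + 0.24) = min(1, 0.37) = 0.37
A → (B → (C → D)) = min(1, 1 − 0.90 + 0.37) = min(1, 0.47) = 0.47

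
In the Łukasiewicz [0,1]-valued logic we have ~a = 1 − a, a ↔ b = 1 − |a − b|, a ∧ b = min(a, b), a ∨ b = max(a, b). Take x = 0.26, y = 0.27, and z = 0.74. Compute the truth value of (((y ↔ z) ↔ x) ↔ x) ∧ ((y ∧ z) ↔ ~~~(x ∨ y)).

0.53

y ↔ z = 1 − |0.27 − 0.74| = 1 − 0.47 = 0.53
(y ↔ z) ↔ x = 1 − |0.53 − 0.26| = 1 − 0.27 = 0.73
((y ↔ z) ↔ x) ↔ x = 1 − |0.73 − 0.26| = 1 − 0.47 = 0.53
y ∧ z = min(0.27, 0.74) = 0.27
x ∨ y = max(0.26, 0.27) = 0.27
~(x ∨ y) = 1 − 0.27 = 0.73
~~(x ∨ y) = 1 − 0.73 = 0.27
~~~(x ∨ y) = 1 − 0.27 = 0.73
(y ∧ z) ↔ ~~~(x ∨ y) = 1 − |0.27 − 0.73| = 1 − 0.46 = 0.54
(((y ↔ z) ↔ x) ↔ x) ∧ ((y ∧ z) ↔ ~~~(x ∨ y)) = min(0.53, 0.54) = 0.53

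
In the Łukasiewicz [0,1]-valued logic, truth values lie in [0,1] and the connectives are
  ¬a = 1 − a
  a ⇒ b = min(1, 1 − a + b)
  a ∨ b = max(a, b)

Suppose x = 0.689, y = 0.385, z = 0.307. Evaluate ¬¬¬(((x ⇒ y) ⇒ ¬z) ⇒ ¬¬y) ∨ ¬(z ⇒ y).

0.612

x ⇒ y = min(1, 1 − 0.689 + 0.385) = min(1, 0.696) = 0.696
¬z = 1 − 0.307 = 0.693
(x ⇒ y) ⇒ ¬z = min(1, 1 − 0.696 + 0.693) = min(1, 0.997) = 0.997
¬y = 1 − 0.385 = 0.615
¬¬y = 1 − 0.615 = 0.385
((x ⇒ y) ⇒ ¬z) ⇒ ¬¬y = min(1, 1 − 0.997 + 0.385) = min(1, 0.388) = 0.388
¬(((x ⇒ y) ⇒ ¬z) ⇒ ¬¬y) = 1 − 0.388 = 0.612
¬¬(((x ⇒ y) ⇒ ¬z) ⇒ ¬¬y) = 1 − 0.612 = 0.388
¬¬¬(((x ⇒ y) ⇒ ¬z) ⇒ ¬¬y) = 1 − 0.388 = 0.612
z ⇒ y = min(1, 1 − 0.307 + 0.385) = min(1, 1.078) = 1.000
¬(z ⇒ y) = 1 − 1.000 = 0.000
¬¬¬(((x ⇒ y) ⇒ ¬z) ⇒ ¬¬y) ∨ ¬(z ⇒ y) = max(0.612, 0.000) = 0.612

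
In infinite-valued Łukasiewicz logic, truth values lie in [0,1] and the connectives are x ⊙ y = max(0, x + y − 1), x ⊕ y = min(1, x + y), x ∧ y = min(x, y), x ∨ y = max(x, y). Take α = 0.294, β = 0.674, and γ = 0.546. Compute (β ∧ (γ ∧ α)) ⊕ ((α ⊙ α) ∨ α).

γ ∧ α = min(0.546, 0.294) = 0.294
β ∧ (γ ∧ α) = min(0.674, 0.294) = 0.294
α ⊙ α = max(0, 0.294 + 0.294 − 1) = max(0, -0.412) = 0.000
(α ⊙ α) ∨ α = max(0.000, 0.294) = 0.294
(β ∧ (γ ∧ α)) ⊕ ((α ⊙ α) ∨ α) = min(1, 0.294 + 0.294) = min(1, 0.588) = 0.588

0.588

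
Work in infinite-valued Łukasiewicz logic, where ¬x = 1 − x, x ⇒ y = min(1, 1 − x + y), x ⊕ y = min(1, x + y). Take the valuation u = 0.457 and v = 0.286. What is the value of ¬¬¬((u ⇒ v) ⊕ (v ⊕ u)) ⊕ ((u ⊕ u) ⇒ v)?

u ⇒ v = min(1, 1 − 0.457 + 0.286) = min(1, 0.829) = 0.829
v ⊕ u = min(1, 0.286 + 0.457) = min(1, 0.743) = 0.743
(u ⇒ v) ⊕ (v ⊕ u) = min(1, 0.829 + 0.743) = min(1, 1.572) = 1.000
¬((u ⇒ v) ⊕ (v ⊕ u)) = 1 − 1.000 = 0.000
¬¬((u ⇒ v) ⊕ (v ⊕ u)) = 1 − 0.000 = 1.000
¬¬¬((u ⇒ v) ⊕ (v ⊕ u)) = 1 − 1.000 = 0.000
u ⊕ u = min(1, 0.457 + 0.457) = min(1, 0.914) = 0.914
(u ⊕ u) ⇒ v = min(1, 1 − 0.914 + 0.286) = min(1, 0.372) = 0.372
¬¬¬((u ⇒ v) ⊕ (v ⊕ u)) ⊕ ((u ⊕ u) ⇒ v) = min(1, 0.000 + 0.372) = min(1, 0.372) = 0.372

0.372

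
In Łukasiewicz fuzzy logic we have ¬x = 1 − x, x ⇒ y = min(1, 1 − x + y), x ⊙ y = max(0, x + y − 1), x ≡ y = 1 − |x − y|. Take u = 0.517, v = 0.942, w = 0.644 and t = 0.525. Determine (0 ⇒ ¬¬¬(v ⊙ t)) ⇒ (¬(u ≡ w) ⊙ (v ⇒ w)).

0.000

v ⊙ t = max(0, 0.942 + 0.525 − 1) = max(0, 0.467) = 0.467
¬(v ⊙ t) = 1 − 0.467 = 0.533
¬¬(v ⊙ t) = 1 − 0.533 = 0.467
¬¬¬(v ⊙ t) = 1 − 0.467 = 0.533
0 ⇒ ¬¬¬(v ⊙ t) = min(1, 1 − 0.000 + 0.533) = min(1, 1.533) = 1.000
u ≡ w = 1 − |0.517 − 0.644| = 1 − 0.127 = 0.873
¬(u ≡ w) = 1 − 0.873 = 0.127
v ⇒ w = min(1, 1 − 0.942 + 0.644) = min(1, 0.702) = 0.702
¬(u ≡ w) ⊙ (v ⇒ w) = max(0, 0.127 + 0.702 − 1) = max(0, -0.171) = 0.000
(0 ⇒ ¬¬¬(v ⊙ t)) ⇒ (¬(u ≡ w) ⊙ (v ⇒ w)) = min(1, 1 − 1.000 + 0.000) = min(1, 0.000) = 0.000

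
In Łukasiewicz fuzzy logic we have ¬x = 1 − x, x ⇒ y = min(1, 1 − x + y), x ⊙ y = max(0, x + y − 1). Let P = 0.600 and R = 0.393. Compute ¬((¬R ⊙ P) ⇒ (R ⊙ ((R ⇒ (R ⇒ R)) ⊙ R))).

¬R = 1 − 0.393 = 0.607
¬R ⊙ P = max(0, 0.607 + 0.600 − 1) = max(0, 0.207) = 0.207
R ⇒ R = min(1, 1 − 0.393 + 0.393) = min(1, 1.000) = 1.000
R ⇒ (R ⇒ R) = min(1, 1 − 0.393 + 1.000) = min(1, 1.607) = 1.000
(R ⇒ (R ⇒ R)) ⊙ R = max(0, 1.000 + 0.393 − 1) = max(0, 0.393) = 0.393
R ⊙ ((R ⇒ (R ⇒ R)) ⊙ R) = max(0, 0.393 + 0.393 − 1) = max(0, -0.214) = 0.000
(¬R ⊙ P) ⇒ (R ⊙ ((R ⇒ (R ⇒ R)) ⊙ R)) = min(1, 1 − 0.207 + 0.000) = min(1, 0.793) = 0.793
¬((¬R ⊙ P) ⇒ (R ⊙ ((R ⇒ (R ⇒ R)) ⊙ R))) = 1 − 0.793 = 0.207

0.207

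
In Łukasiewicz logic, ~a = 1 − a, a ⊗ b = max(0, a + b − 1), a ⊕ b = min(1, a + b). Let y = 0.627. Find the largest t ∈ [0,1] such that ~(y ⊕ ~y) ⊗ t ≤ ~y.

1.000

~y = 1 − 0.627 = 0.373
y ⊕ ~y = min(1, 0.627 + 0.373) = min(1, 1.000) = 1.000
~(y ⊕ ~y) = 1 − 1.000 = 0.000
So the left factor is ~(y ⊕ ~y) = 0.000.
So the right-hand bound is ~y = 0.373.
The residuum of the Łukasiewicz t-norm gives the supremum: min(1, 1 − 0.000 + 0.373).
1 − 0.000 + 0.373 = 1.373, so t = min(1, 1.373) = 1.000.
Check: 0.000 ⊗ 1.000 = max(0, 0.000) = 0.000 ≤ 0.373.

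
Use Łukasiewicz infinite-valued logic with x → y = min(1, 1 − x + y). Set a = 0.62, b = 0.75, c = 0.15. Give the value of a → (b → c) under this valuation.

0.78

b → c = min(1, 1 − 0.75 + 0.15) = min(1, 0.40) = 0.40
a → (b → c) = min(1, 1 − 0.62 + 0.40) = min(1, 0.78) = 0.78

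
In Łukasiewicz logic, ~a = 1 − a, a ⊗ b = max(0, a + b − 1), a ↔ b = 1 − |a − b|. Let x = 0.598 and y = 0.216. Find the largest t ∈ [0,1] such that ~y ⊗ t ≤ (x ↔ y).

~y = 1 − 0.216 = 0.784
So the left factor is ~y = 0.784.
x ↔ y = 1 − |0.598 − 0.216| = 1 − 0.382 = 0.618
So the right-hand bound is x ↔ y = 0.618.
The residuum of the Łukasiewicz t-norm gives the supremum: min(1, 1 − 0.784 + 0.618).
1 − 0.784 + 0.618 = 0.834, so t = min(1, 0.834) = 0.834.
Check: 0.784 ⊗ 0.834 = max(0, 0.618) = 0.618 ≤ 0.618.

0.834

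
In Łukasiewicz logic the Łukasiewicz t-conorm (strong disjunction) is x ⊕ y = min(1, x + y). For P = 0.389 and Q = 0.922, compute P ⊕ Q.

1.000

P ⊕ Q = min(1, 0.389 + 0.922) = min(1, 1.311) = 1.000
For comparison, the Gödel t-conorm max(x, y) would give 0.922.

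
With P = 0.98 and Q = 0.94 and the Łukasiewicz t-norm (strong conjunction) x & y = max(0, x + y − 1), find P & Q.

0.92

P & Q = max(0, 0.98 + 0.94 − 1) = max(0, 0.92) = 0.92
For comparison, the Gödel (minimum) t-norm min(x, y) would give 0.94.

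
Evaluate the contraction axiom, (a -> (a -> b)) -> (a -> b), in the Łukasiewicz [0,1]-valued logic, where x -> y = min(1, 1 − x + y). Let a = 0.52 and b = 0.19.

0.67

a -> b = min(1, 1 − 0.52 + 0.19) = min(1, 0.67) = 0.67
a -> (a -> b) = min(1, 1 − 0.52 + 0.67) = min(1, 1.15) = 1.00
(a -> (a -> b)) -> (a -> b) = min(1, 1 − 1.00 + 0.67) = min(1, 0.67) = 0.67
(The value 0.67 < 1 shows this instance is not satisfied; fails in Ł∞ (the t-norm is not idempotent).)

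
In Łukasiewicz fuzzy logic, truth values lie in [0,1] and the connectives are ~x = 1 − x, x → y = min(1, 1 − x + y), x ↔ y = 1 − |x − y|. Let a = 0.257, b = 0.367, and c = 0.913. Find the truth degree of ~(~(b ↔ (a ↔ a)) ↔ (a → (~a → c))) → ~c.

a ↔ a = 1 − |0.257 − 0.257| = 1 − 0.000 = 1.000
b ↔ (a ↔ a) = 1 − |0.367 − 1.000| = 1 − 0.633 = 0.367
~(b ↔ (a ↔ a)) = 1 − 0.367 = 0.633
~a = 1 − 0.257 = 0.743
~a → c = min(1, 1 − 0.743 + 0.913) = min(1, 1.170) = 1.000
a → (~a → c) = min(1, 1 − 0.257 + 1.000) = min(1, 1.743) = 1.000
~(b ↔ (a ↔ a)) ↔ (a → (~a → c)) = 1 − |0.633 − 1.000| = 1 − 0.367 = 0.633
~(~(b ↔ (a ↔ a)) ↔ (a → (~a → c))) = 1 − 0.633 = 0.367
~c = 1 − 0.913 = 0.087
~(~(b ↔ (a ↔ a)) ↔ (a → (~a → c))) → ~c = min(1, 1 − 0.367 + 0.087) = min(1, 0.720) = 0.720

0.720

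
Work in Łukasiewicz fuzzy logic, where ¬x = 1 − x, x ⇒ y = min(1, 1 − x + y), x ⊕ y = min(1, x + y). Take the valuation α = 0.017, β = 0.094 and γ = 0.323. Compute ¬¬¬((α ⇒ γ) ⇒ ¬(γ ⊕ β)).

0.417

α ⇒ γ = min(1, 1 − 0.017 + 0.323) = min(1, 1.306) = 1.000
γ ⊕ β = min(1, 0.323 + 0.094) = min(1, 0.417) = 0.417
¬(γ ⊕ β) = 1 − 0.417 = 0.583
(α ⇒ γ) ⇒ ¬(γ ⊕ β) = min(1, 1 − 1.000 + 0.583) = min(1, 0.583) = 0.583
¬((α ⇒ γ) ⇒ ¬(γ ⊕ β)) = 1 − 0.583 = 0.417
¬¬((α ⇒ γ) ⇒ ¬(γ ⊕ β)) = 1 − 0.417 = 0.583
¬¬¬((α ⇒ γ) ⇒ ¬(γ ⊕ β)) = 1 − 0.583 = 0.417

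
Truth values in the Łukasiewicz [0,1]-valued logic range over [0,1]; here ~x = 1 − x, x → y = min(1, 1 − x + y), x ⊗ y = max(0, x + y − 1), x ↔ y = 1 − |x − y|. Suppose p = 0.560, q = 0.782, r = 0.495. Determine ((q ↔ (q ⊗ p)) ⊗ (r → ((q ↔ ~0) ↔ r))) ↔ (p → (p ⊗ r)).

0.935

q ⊗ p = max(0, 0.782 + 0.560 − 1) = max(0, 0.342) = 0.342
q ↔ (q ⊗ p) = 1 − |0.782 − 0.342| = 1 − 0.440 = 0.560
~0 = 1 − 0.000 = 1.000
q ↔ ~0 = 1 − |0.782 − 1.000| = 1 − 0.218 = 0.782
(q ↔ ~0) ↔ r = 1 − |0.782 − 0.495| = 1 − 0.287 = 0.713
r → ((q ↔ ~0) ↔ r) = min(1, 1 − 0.495 + 0.713) = min(1, 1.218) = 1.000
(q ↔ (q ⊗ p)) ⊗ (r → ((q ↔ ~0) ↔ r)) = max(0, 0.560 + 1.000 − 1) = max(0, 0.560) = 0.560
p ⊗ r = max(0, 0.560 + 0.495 − 1) = max(0, 0.055) = 0.055
p → (p ⊗ r) = min(1, 1 − 0.560 + 0.055) = min(1, 0.495) = 0.495
((q ↔ (q ⊗ p)) ⊗ (r → ((q ↔ ~0) ↔ r))) ↔ (p → (p ⊗ r)) = 1 − |0.560 − 0.495| = 1 − 0.065 = 0.935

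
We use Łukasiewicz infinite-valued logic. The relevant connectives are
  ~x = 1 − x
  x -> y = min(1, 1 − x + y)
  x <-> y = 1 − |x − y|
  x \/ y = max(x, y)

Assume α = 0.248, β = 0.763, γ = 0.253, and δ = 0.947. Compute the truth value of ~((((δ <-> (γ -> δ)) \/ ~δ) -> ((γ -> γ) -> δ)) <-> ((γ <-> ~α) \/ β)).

0.237

γ -> δ = min(1, 1 − 0.253 + 0.947) = min(1, 1.694) = 1.000
δ <-> (γ -> δ) = 1 − |0.947 − 1.000| = 1 − 0.053 = 0.947
~δ = 1 − 0.947 = 0.053
(δ <-> (γ -> δ)) \/ ~δ = max(0.947, 0.053) = 0.947
γ -> γ = min(1, 1 − 0.253 + 0.253) = min(1, 1.000) = 1.000
(γ -> γ) -> δ = min(1, 1 − 1.000 + 0.947) = min(1, 0.947) = 0.947
((δ <-> (γ -> δ)) \/ ~δ) -> ((γ -> γ) -> δ) = min(1, 1 − 0.947 + 0.947) = min(1, 1.000) = 1.000
~α = 1 − 0.248 = 0.752
γ <-> ~α = 1 − |0.253 − 0.752| = 1 − 0.499 = 0.501
(γ <-> ~α) \/ β = max(0.501, 0.763) = 0.763
(((δ <-> (γ -> δ)) \/ ~δ) -> ((γ -> γ) -> δ)) <-> ((γ <-> ~α) \/ β) = 1 − |1.000 − 0.763| = 1 − 0.237 = 0.763
~((((δ <-> (γ -> δ)) \/ ~δ) -> ((γ -> γ) -> δ)) <-> ((γ <-> ~α) \/ β)) = 1 − 0.763 = 0.237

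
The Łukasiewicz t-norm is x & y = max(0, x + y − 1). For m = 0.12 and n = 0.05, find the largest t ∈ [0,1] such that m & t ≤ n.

The residuum of the Łukasiewicz t-norm gives the supremum: min(1, 1 − 0.12 + 0.05).
1 − 0.12 + 0.05 = 0.93, so t = min(1, 0.93) = 0.93.
Check: 0.12 & 0.93 = max(0, 0.05) = 0.05 ≤ 0.05.

0.93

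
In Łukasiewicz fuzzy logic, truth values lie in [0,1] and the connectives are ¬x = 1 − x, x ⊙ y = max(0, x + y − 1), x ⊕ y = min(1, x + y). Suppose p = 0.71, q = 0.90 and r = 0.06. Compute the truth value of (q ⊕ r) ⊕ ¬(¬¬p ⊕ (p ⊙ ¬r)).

0.96

q ⊕ r = min(1, 0.90 + 0.06) = min(1, 0.96) = 0.96
¬p = 1 − 0.71 = 0.29
¬¬p = 1 − 0.29 = 0.71
¬r = 1 − 0.06 = 0.94
p ⊙ ¬r = max(0, 0.71 + 0.94 − 1) = max(0, 0.65) = 0.65
¬¬p ⊕ (p ⊙ ¬r) = min(1, 0.71 + 0.65) = min(1, 1.36) = 1.00
¬(¬¬p ⊕ (p ⊙ ¬r)) = 1 − 1.00 = 0.00
(q ⊕ r) ⊕ ¬(¬¬p ⊕ (p ⊙ ¬r)) = min(1, 0.96 + 0.00) = min(1, 0.96) = 0.96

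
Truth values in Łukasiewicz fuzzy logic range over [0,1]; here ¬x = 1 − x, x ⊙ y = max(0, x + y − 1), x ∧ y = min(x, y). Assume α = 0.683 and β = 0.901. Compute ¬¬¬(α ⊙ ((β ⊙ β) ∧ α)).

0.634

β ⊙ β = max(0, 0.901 + 0.901 − 1) = max(0, 0.802) = 0.802
(β ⊙ β) ∧ α = min(0.802, 0.683) = 0.683
α ⊙ ((β ⊙ β) ∧ α) = max(0, 0.683 + 0.683 − 1) = max(0, 0.366) = 0.366
¬(α ⊙ ((β ⊙ β) ∧ α)) = 1 − 0.366 = 0.634
¬¬(α ⊙ ((β ⊙ β) ∧ α)) = 1 − 0.634 = 0.366
¬¬¬(α ⊙ ((β ⊙ β) ∧ α)) = 1 − 0.366 = 0.634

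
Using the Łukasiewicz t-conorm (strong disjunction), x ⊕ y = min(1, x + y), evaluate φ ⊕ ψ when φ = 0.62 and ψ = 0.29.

0.91

φ ⊕ ψ = min(1, 0.62 + 0.29) = min(1, 0.91) = 0.91
For comparison, the Gödel t-conorm max(x, y) would give 0.62.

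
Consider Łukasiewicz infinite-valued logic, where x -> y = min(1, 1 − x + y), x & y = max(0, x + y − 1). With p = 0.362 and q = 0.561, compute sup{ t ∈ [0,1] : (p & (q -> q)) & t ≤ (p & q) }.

0.638

q -> q = min(1, 1 − 0.561 + 0.561) = min(1, 1.000) = 1.000
p & (q -> q) = max(0, 0.362 + 1.000 − 1) = max(0, 0.362) = 0.362
So the left factor is p & (q -> q) = 0.362.
p & q = max(0, 0.362 + 0.561 − 1) = max(0, -0.077) = 0.000
So the right-hand bound is p & q = 0.000.
The residuum of the Łukasiewicz t-norm gives the supremum: min(1, 1 − 0.362 + 0.000).
1 − 0.362 + 0.000 = 0.638, so t = min(1, 0.638) = 0.638.
Check: 0.362 & 0.638 = max(0, 0.000) = 0.000 ≤ 0.000.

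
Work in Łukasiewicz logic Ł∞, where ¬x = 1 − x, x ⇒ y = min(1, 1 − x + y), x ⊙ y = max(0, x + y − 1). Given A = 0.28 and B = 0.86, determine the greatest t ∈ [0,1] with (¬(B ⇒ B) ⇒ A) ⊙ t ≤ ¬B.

B ⇒ B = min(1, 1 − 0.86 + 0.86) = min(1, 1.00) = 1.00
¬(B ⇒ B) = 1 − 1.00 = 0.00
¬(B ⇒ B) ⇒ A = min(1, 1 − 0.00 + 0.28) = min(1, 1.28) = 1.00
So the left factor is ¬(B ⇒ B) ⇒ A = 1.00.
¬B = 1 − 0.86 = 0.14
So the right-hand bound is ¬B = 0.14.
The residuum of the Łukasiewicz t-norm gives the supremum: min(1, 1 − 1.00 + 0.14).
1 − 1.00 + 0.14 = 0.14, so t = min(1, 0.14) = 0.14.
Check: 1.00 ⊙ 0.14 = max(0, 0.14) = 0.14 ≤ 0.14.

0.14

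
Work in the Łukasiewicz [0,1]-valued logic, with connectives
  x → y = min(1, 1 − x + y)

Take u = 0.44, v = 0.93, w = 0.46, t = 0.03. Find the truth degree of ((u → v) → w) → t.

u → v = min(1, 1 − 0.44 + 0.93) = min(1, 1.49) = 1.00
(u → v) → w = min(1, 1 − 1.00 + 0.46) = min(1, 0.46) = 0.46
((u → v) → w) → t = min(1, 1 − 0.46 + 0.03) = min(1, 0.57) = 0.57

0.57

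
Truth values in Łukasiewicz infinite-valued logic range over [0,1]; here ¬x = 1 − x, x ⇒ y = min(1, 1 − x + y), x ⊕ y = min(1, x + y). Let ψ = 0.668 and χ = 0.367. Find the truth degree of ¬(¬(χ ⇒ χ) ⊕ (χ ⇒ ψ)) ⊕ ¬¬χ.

0.367

χ ⇒ χ = min(1, 1 − 0.367 + 0.367) = min(1, 1.000) = 1.000
¬(χ ⇒ χ) = 1 − 1.000 = 0.000
χ ⇒ ψ = min(1, 1 − 0.367 + 0.668) = min(1, 1.301) = 1.000
¬(χ ⇒ χ) ⊕ (χ ⇒ ψ) = min(1, 0.000 + 1.000) = min(1, 1.000) = 1.000
¬(¬(χ ⇒ χ) ⊕ (χ ⇒ ψ)) = 1 − 1.000 = 0.000
¬χ = 1 − 0.367 = 0.633
¬¬χ = 1 − 0.633 = 0.367
¬(¬(χ ⇒ χ) ⊕ (χ ⇒ ψ)) ⊕ ¬¬χ = min(1, 0.000 + 0.367) = min(1, 0.367) = 0.367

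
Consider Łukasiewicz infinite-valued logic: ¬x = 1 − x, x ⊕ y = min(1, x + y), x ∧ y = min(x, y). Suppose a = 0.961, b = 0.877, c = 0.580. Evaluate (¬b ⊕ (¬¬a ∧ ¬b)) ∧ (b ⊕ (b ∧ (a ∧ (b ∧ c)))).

0.246

¬b = 1 − 0.877 = 0.123
¬a = 1 − 0.961 = 0.039
¬¬a = 1 − 0.039 = 0.961
¬¬a ∧ ¬b = min(0.961, 0.123) = 0.123
¬b ⊕ (¬¬a ∧ ¬b) = min(1, 0.123 + 0.123) = min(1, 0.246) = 0.246
b ∧ c = min(0.877, 0.580) = 0.580
a ∧ (b ∧ c) = min(0.961, 0.580) = 0.580
b ∧ (a ∧ (b ∧ c)) = min(0.877, 0.580) = 0.580
b ⊕ (b ∧ (a ∧ (b ∧ c))) = min(1, 0.877 + 0.580) = min(1, 1.457) = 1.000
(¬b ⊕ (¬¬a ∧ ¬b)) ∧ (b ⊕ (b ∧ (a ∧ (b ∧ c)))) = min(0.246, 1.000) = 0.246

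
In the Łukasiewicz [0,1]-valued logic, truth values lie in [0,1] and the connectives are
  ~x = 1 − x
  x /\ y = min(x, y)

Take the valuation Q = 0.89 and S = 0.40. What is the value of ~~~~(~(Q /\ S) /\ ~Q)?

0.11

Q /\ S = min(0.89, 0.40) = 0.40
~(Q /\ S) = 1 − 0.40 = 0.60
~Q = 1 − 0.89 = 0.11
~(Q /\ S) /\ ~Q = min(0.60, 0.11) = 0.11
~(~(Q /\ S) /\ ~Q) = 1 − 0.11 = 0.89
~~(~(Q /\ S) /\ ~Q) = 1 − 0.89 = 0.11
~~~(~(Q /\ S) /\ ~Q) = 1 − 0.11 = 0.89
~~~~(~(Q /\ S) /\ ~Q) = 1 − 0.89 = 0.11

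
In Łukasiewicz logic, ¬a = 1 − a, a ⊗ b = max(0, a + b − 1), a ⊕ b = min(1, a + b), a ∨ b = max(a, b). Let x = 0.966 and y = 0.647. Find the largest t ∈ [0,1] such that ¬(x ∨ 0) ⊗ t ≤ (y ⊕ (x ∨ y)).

x ∨ 0 = max(0.966, 0.000) = 0.966
¬(x ∨ 0) = 1 − 0.966 = 0.034
So the left factor is ¬(x ∨ 0) = 0.034.
x ∨ y = max(0.966, 0.647) = 0.966
y ⊕ (x ∨ y) = min(1, 0.647 + 0.966) = min(1, 1.613) = 1.000
So the right-hand bound is y ⊕ (x ∨ y) = 1.000.
The residuum of the Łukasiewicz t-norm gives the supremum: min(1, 1 − 0.034 + 1.000).
1 − 0.034 + 1.000 = 1.966, so t = min(1, 1.966) = 1.000.
Check: 0.034 ⊗ 1.000 = max(0, 0.034) = 0.034 ≤ 1.000.

1.000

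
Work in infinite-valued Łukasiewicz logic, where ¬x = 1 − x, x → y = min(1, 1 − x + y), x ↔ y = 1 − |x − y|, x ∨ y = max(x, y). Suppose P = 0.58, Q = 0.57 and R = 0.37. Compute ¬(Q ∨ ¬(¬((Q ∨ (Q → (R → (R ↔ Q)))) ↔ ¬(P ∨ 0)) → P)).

0.43

R ↔ Q = 1 − |0.37 − 0.57| = 1 − 0.20 = 0.80
R → (R ↔ Q) = min(1, 1 − 0.37 + 0.80) = min(1, 1.43) = 1.00
Q → (R → (R ↔ Q)) = min(1, 1 − 0.57 + 1.00) = min(1, 1.43) = 1.00
Q ∨ (Q → (R → (R ↔ Q))) = max(0.57, 1.00) = 1.00
P ∨ 0 = max(0.58, 0.00) = 0.58
¬(P ∨ 0) = 1 − 0.58 = 0.42
(Q ∨ (Q → (R → (R ↔ Q)))) ↔ ¬(P ∨ 0) = 1 − |1.00 − 0.42| = 1 − 0.58 = 0.42
¬((Q ∨ (Q → (R → (R ↔ Q)))) ↔ ¬(P ∨ 0)) = 1 − 0.42 = 0.58
¬((Q ∨ (Q → (R → (R ↔ Q)))) ↔ ¬(P ∨ 0)) → P = min(1, 1 − 0.58 + 0.58) = min(1, 1.00) = 1.00
¬(¬((Q ∨ (Q → (R → (R ↔ Q)))) ↔ ¬(P ∨ 0)) → P) = 1 − 1.00 = 0.00
Q ∨ ¬(¬((Q ∨ (Q → (R → (R ↔ Q)))) ↔ ¬(P ∨ 0)) → P) = max(0.57, 0.00) = 0.57
¬(Q ∨ ¬(¬((Q ∨ (Q → (R → (R ↔ Q)))) ↔ ¬(P ∨ 0)) → P)) = 1 − 0.57 = 0.43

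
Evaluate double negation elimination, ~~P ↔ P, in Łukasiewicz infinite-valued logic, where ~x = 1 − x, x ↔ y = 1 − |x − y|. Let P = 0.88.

~P = 1 − 0.88 = 0.12
~~P = 1 − 0.12 = 0.88
~~P ↔ P = 1 − |0.88 − 0.88| = 1 − 0.00 = 1.00
(As expected: always 1 in Ł∞ since negation is involutive.)

1.00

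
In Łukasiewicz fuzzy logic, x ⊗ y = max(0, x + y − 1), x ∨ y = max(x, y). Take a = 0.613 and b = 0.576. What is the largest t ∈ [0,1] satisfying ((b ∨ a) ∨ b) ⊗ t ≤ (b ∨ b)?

b ∨ a = max(0.576, 0.613) = 0.613
(b ∨ a) ∨ b = max(0.613, 0.576) = 0.613
So the left factor is (b ∨ a) ∨ b = 0.613.
b ∨ b = max(0.576, 0.576) = 0.576
So the right-hand bound is b ∨ b = 0.576.
The residuum of the Łukasiewicz t-norm gives the supremum: min(1, 1 − 0.613 + 0.576).
1 − 0.613 + 0.576 = 0.963, so t = min(1, 0.963) = 0.963.
Check: 0.613 ⊗ 0.963 = max(0, 0.576) = 0.576 ≤ 0.576.

0.963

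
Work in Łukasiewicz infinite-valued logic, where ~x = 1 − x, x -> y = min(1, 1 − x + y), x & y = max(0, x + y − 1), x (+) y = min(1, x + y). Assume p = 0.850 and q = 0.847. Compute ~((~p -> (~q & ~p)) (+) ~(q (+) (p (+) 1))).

0.150

~p = 1 − 0.850 = 0.150
~q = 1 − 0.847 = 0.153
~q & ~p = max(0, 0.153 + 0.150 − 1) = max(0, -0.697) = 0.000
~p -> (~q & ~p) = min(1, 1 − 0.150 + 0.000) = min(1, 0.850) = 0.850
p (+) 1 = min(1, 0.850 + 1.000) = min(1, 1.850) = 1.000
q (+) (p (+) 1) = min(1, 0.847 + 1.000) = min(1, 1.847) = 1.000
~(q (+) (p (+) 1)) = 1 − 1.000 = 0.000
(~p -> (~q & ~p)) (+) ~(q (+) (p (+) 1)) = min(1, 0.850 + 0.000) = min(1, 0.850) = 0.850
~((~p -> (~q & ~p)) (+) ~(q (+) (p (+) 1))) = 1 − 0.850 = 0.150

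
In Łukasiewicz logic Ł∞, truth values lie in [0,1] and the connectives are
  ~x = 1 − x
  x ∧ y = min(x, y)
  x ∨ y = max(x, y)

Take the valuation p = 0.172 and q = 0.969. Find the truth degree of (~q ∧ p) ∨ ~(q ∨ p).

0.031

~q = 1 − 0.969 = 0.031
~q ∧ p = min(0.031, 0.172) = 0.031
q ∨ p = max(0.969, 0.172) = 0.969
~(q ∨ p) = 1 − 0.969 = 0.031
(~q ∧ p) ∨ ~(q ∨ p) = max(0.031, 0.031) = 0.031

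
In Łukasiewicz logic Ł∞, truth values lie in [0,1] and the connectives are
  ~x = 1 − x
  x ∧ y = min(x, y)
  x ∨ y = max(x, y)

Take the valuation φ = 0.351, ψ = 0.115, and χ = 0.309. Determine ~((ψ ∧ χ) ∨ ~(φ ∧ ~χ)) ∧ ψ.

ψ ∧ χ = min(0.115, 0.309) = 0.115
~χ = 1 − 0.309 = 0.691
φ ∧ ~χ = min(0.351, 0.691) = 0.351
~(φ ∧ ~χ) = 1 − 0.351 = 0.649
(ψ ∧ χ) ∨ ~(φ ∧ ~χ) = max(0.115, 0.649) = 0.649
~((ψ ∧ χ) ∨ ~(φ ∧ ~χ)) = 1 − 0.649 = 0.351
~((ψ ∧ χ) ∨ ~(φ ∧ ~χ)) ∧ ψ = min(0.351, 0.115) = 0.115

0.115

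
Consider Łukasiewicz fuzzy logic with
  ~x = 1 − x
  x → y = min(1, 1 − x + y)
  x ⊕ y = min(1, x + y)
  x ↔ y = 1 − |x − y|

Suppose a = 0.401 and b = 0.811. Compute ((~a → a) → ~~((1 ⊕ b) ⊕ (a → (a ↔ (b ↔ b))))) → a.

~a = 1 − 0.401 = 0.599
~a → a = min(1, 1 − 0.599 + 0.401) = min(1, 0.802) = 0.802
1 ⊕ b = min(1, 1.000 + 0.811) = min(1, 1.811) = 1.000
b ↔ b = 1 − |0.811 − 0.811| = 1 − 0.000 = 1.000
a ↔ (b ↔ b) = 1 − |0.401 − 1.000| = 1 − 0.599 = 0.401
a → (a ↔ (b ↔ b)) = min(1, 1 − 0.401 + 0.401) = min(1, 1.000) = 1.000
(1 ⊕ b) ⊕ (a → (a ↔ (b ↔ b))) = min(1, 1.000 + 1.000) = min(1, 2.000) = 1.000
~((1 ⊕ b) ⊕ (a → (a ↔ (b ↔ b)))) = 1 − 1.000 = 0.000
~~((1 ⊕ b) ⊕ (a → (a ↔ (b ↔ b)))) = 1 − 0.000 = 1.000
(~a → a) → ~~((1 ⊕ b) ⊕ (a → (a ↔ (b ↔ b)))) = min(1, 1 − 0.802 + 1.000) = min(1, 1.198) = 1.000
((~a → a) → ~~((1 ⊕ b) ⊕ (a → (a ↔ (b ↔ b))))) → a = min(1, 1 − 1.000 + 0.401) = min(1, 0.401) = 0.401

0.401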